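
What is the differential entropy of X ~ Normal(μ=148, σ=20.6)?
4.4442 nats

We have X ~ Normal(μ=148, σ=20.6).

The differential entropy measures the uncertainty or information content of the distribution.

For a Normal distribution with μ=148, σ=20.6:
h(X) = 4.4442 nats

(In bits, this would be 6.4117 bits.)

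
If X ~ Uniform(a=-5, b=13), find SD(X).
5.1962

We have X ~ Uniform(a=-5, b=13).

For a Uniform distribution with a=-5, b=13:
σ = √Var(X) = 5.1962

The standard deviation is the square root of the variance.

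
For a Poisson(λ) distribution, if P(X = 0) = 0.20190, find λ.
λ = 1.6000

For a Poisson(λ) distribution, the PMF at 0 is:
P(X = 0) = λ^0 e^(-λ) / 0! = e^(-λ)

Given P(X = 0) = 0.20190:
e^(-λ) = 0.20190
-λ = ln(0.20190)
λ = -ln(0.20190) = 1.6000

Verification: e^(-1.6000) = 0.20190 ✓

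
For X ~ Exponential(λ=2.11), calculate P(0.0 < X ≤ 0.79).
0.811168

We have X ~ Exponential(λ=2.11).

To find P(0.0 < X ≤ 0.79), we use:
P(0.0 < X ≤ 0.79) = P(X ≤ 0.79) - P(X ≤ 0.0)
                 = F(0.79) - F(0.0)
                 = 0.811168 - 0.000000
                 = 0.811168

So there's approximately a 81.1% chance that X falls in this range.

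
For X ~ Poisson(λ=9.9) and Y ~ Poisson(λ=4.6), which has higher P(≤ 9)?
Y has higher probability (P(Y ≤ 9) = 0.9805 > P(X ≤ 9) = 0.4705)

Compute P(≤ 9) for each distribution:

X ~ Poisson(λ=9.9):
P(X ≤ 9) = 0.4705

Y ~ Poisson(λ=4.6):
P(Y ≤ 9) = 0.9805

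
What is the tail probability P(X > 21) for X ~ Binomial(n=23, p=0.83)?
0.078613

We have X ~ Binomial(n=23, p=0.83).

P(X > 21) = 1 - P(X ≤ 21)
                = 1 - F(21)
                = 1 - 0.921387
                = 0.078613

So there's approximately a 7.9% chance that X exceeds 21.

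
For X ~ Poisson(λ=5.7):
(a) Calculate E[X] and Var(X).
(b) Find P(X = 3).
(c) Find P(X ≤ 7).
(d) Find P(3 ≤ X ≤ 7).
(a) E[X] = 5.7000, Var(X) = 5.7000
(b) P(X = 3) = 0.103275
(c) P(X ≤ 7) = 0.784149
(d) P(3 ≤ X ≤ 7) = 0.707375

We have X ~ Poisson(λ=5.7).

(a) Moments:
E[X] = 5.7000
Var(X) = 5.7000
σ = √Var(X) = 2.3875

(b) Point probability using PMF:
P(X = 3) = 0.103275

(c) Cumulative probability using CDF:
P(X ≤ 7) = F(7) = 0.784149

(d) Range probability:
P(3 ≤ X ≤ 7) = P(X ≤ 7) - P(X ≤ 2)
                   = F(7) - F(2)
                   = 0.784149 - 0.076773
                   = 0.707375

This means approximately 70.7% of outcomes fall in the interval [3, 7].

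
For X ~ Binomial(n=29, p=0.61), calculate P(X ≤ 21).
0.929550

We have X ~ Binomial(n=29, p=0.61).

The CDF gives us P(X ≤ k).

Using the CDF:
P(X ≤ 21) = 0.929550

This means there's approximately a 93.0% chance that X is at most 21.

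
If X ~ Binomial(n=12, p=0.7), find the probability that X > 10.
0.085025

We have X ~ Binomial(n=12, p=0.7).

P(X > 10) = 1 - P(X ≤ 10)
                = 1 - F(10)
                = 1 - 0.914975
                = 0.085025

So there's approximately a 8.5% chance that X exceeds 10.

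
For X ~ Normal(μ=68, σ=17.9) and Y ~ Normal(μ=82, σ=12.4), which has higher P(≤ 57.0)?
X has higher probability (P(X ≤ 57.0) = 0.2694 > P(Y ≤ 57.0) = 0.0219)

Compute P(≤ 57.0) for each distribution:

X ~ Normal(μ=68, σ=17.9):
P(X ≤ 57.0) = 0.2694

Y ~ Normal(μ=82, σ=12.4):
P(Y ≤ 57.0) = 0.0219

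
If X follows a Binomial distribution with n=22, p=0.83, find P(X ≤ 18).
0.528503

We have X ~ Binomial(n=22, p=0.83).

The CDF gives us P(X ≤ k).

Using the CDF:
P(X ≤ 18) = 0.528503

This means there's approximately a 52.9% chance that X is at most 18.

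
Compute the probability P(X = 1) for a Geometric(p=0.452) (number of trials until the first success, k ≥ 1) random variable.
0.452000

We have X ~ Geometric(p=0.452) (number of trials until the first success, k ≥ 1).

For a Geometric distribution, the PMF gives us the probability of each outcome.

Using the PMF formula:
P(X = 1) = 0.452000

Rounded to 4 decimal places: 0.4520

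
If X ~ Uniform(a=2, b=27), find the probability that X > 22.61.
0.175600

We have X ~ Uniform(a=2, b=27).

P(X > 22.61) = 1 - P(X ≤ 22.61)
                = 1 - F(22.61)
                = 1 - 0.824400
                = 0.175600

So there's approximately a 17.6% chance that X exceeds 22.61.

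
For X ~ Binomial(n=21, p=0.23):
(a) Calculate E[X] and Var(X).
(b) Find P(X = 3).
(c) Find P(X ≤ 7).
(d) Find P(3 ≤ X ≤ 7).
(a) E[X] = 4.8300, Var(X) = 3.7191
(b) P(X = 3) = 0.146510
(c) P(X ≤ 7) = 0.912230
(d) P(3 ≤ X ≤ 7) = 0.804723

We have X ~ Binomial(n=21, p=0.23).

(a) Moments:
E[X] = 4.8300
Var(X) = 3.7191
σ = √Var(X) = 1.9285

(b) Point probability using PMF:
P(X = 3) = 0.146510

(c) Cumulative probability using CDF:
P(X ≤ 7) = F(7) = 0.912230

(d) Range probability:
P(3 ≤ X ≤ 7) = P(X ≤ 7) - P(X ≤ 2)
                   = F(7) - F(2)
                   = 0.912230 - 0.107507
                   = 0.804723

This means approximately 80.5% of outcomes fall in the interval [3, 7].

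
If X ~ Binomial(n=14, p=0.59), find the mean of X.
8.2600

We have X ~ Binomial(n=14, p=0.59).

For a Binomial distribution with n=14, p=0.59:
E[X] = 8.2600

This is the expected (average) value of X.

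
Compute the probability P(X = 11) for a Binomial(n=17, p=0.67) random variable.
0.195203

We have X ~ Binomial(n=17, p=0.67).

For a Binomial distribution, the PMF gives us the probability of each outcome.

Using the PMF formula:
P(X = 11) = 0.195203

Rounded to 4 decimal places: 0.1952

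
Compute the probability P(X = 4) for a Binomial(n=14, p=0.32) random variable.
0.221883

We have X ~ Binomial(n=14, p=0.32).

For a Binomial distribution, the PMF gives us the probability of each outcome.

Using the PMF formula:
P(X = 4) = 0.221883

Rounded to 4 decimal places: 0.2219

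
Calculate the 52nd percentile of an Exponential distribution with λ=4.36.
0.1683

We have X ~ Exponential(λ=4.36).

We want to find x such that P(X ≤ x) = 0.52.

This is the 52nd percentile, which means 52% of values fall below this point.

Using the inverse CDF (quantile function):
x = F⁻¹(0.52) = 0.1683

Verification: P(X ≤ 0.1683) = 0.52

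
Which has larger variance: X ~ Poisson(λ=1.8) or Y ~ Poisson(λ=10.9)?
Y has larger variance (10.9000 > 1.8000)

Compute the variance for each distribution:

X ~ Poisson(λ=1.8):
Var(X) = 1.8000

Y ~ Poisson(λ=10.9):
Var(Y) = 10.9000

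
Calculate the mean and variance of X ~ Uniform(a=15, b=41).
E[X] = 28.0000, Var(X) = 56.3333

We have X ~ Uniform(a=15, b=41).

For a Uniform distribution with a=15, b=41:

Expected value:
E[X] = 28.0000

Variance:
Var(X) = 56.3333

Standard deviation:
σ = √Var(X) = 7.5056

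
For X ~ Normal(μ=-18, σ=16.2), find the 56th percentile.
-15.5543

We have X ~ Normal(μ=-18, σ=16.2).

We want to find x such that P(X ≤ x) = 0.56.

This is the 56th percentile, which means 56% of values fall below this point.

Using the inverse CDF (quantile function):
x = F⁻¹(0.56) = -15.5543

Verification: P(X ≤ -15.5543) = 0.56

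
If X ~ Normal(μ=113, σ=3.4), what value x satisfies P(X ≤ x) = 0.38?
111.9614

We have X ~ Normal(μ=113, σ=3.4).

We want to find x such that P(X ≤ x) = 0.38.

This is the 38th percentile, which means 38% of values fall below this point.

Using the inverse CDF (quantile function):
x = F⁻¹(0.38) = 111.9614

Verification: P(X ≤ 111.9614) = 0.38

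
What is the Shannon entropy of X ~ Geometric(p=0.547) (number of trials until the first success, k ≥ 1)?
1.2591 nats

We have X ~ Geometric(p=0.547) (number of trials until the first success, k ≥ 1).

The Shannon entropy measures the uncertainty or information content of the distribution.

For a Geometric distribution with p=0.547 (number of trials until the first success, k ≥ 1):
H(X) = 1.2591 nats

(In bits, this would be 1.8165 bits.)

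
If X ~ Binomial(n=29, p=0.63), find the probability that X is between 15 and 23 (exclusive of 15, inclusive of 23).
0.838103

We have X ~ Binomial(n=29, p=0.63).

To find P(15 < X ≤ 23), we use:
P(15 < X ≤ 23) = P(X ≤ 23) - P(X ≤ 15)
                 = F(23) - F(15)
                 = 0.981768 - 0.143665
                 = 0.838103

So there's approximately a 83.8% chance that X falls in this range.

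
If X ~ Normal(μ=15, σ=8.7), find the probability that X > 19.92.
0.285861

We have X ~ Normal(μ=15, σ=8.7).

P(X > 19.92) = 1 - P(X ≤ 19.92)
                = 1 - F(19.92)
                = 1 - 0.714139
                = 0.285861

So there's approximately a 28.6% chance that X exceeds 19.92.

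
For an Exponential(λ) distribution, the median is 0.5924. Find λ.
λ = 1.1701

For X ~ Exponential(λ), the CDF is F(x) = 1 - e^(-λx).
The median m satisfies F(m) = 0.5:
1 - e^(-λm) = 0.5
e^(-λm) = 0.5
λm = ln(2)
m = ln(2) / λ

Given m = 0.5924:
λ = ln(2) / 0.5924 = 0.693147 / 0.5924 = 1.1701

Verification: ln(2) / 1.1701 = 0.5924 ✓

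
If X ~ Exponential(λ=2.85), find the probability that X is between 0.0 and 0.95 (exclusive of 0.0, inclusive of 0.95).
0.933297

We have X ~ Exponential(λ=2.85).

To find P(0.0 < X ≤ 0.95), we use:
P(0.0 < X ≤ 0.95) = P(X ≤ 0.95) - P(X ≤ 0.0)
                 = F(0.95) - F(0.0)
                 = 0.933297 - 0.000000
                 = 0.933297

So there's approximately a 93.3% chance that X falls in this range.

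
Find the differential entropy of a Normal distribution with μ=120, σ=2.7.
2.4122 nats

We have X ~ Normal(μ=120, σ=2.7).

The differential entropy measures the uncertainty or information content of the distribution.

For a Normal distribution with μ=120, σ=2.7:
h(X) = 2.4122 nats

(In bits, this would be 3.4801 bits.)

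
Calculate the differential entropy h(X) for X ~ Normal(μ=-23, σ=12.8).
3.9684 nats

We have X ~ Normal(μ=-23, σ=12.8).

The differential entropy measures the uncertainty or information content of the distribution.

For a Normal distribution with μ=-23, σ=12.8:
h(X) = 3.9684 nats

(In bits, this would be 5.7252 bits.)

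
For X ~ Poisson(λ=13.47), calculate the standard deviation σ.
3.6701

We have X ~ Poisson(λ=13.47).

For a Poisson distribution with λ=13.47:
σ = √Var(X) = 3.6701

The standard deviation is the square root of the variance.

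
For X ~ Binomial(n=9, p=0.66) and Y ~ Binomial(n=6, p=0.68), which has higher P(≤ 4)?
Y has higher probability (P(Y ≤ 4) = 0.6220 > P(X ≤ 4) = 0.1553)

Compute P(≤ 4) for each distribution:

X ~ Binomial(n=9, p=0.66):
P(X ≤ 4) = 0.1553

Y ~ Binomial(n=6, p=0.68):
P(Y ≤ 4) = 0.6220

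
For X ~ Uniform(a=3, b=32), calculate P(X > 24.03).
0.274828

We have X ~ Uniform(a=3, b=32).

P(X > 24.03) = 1 - P(X ≤ 24.03)
                = 1 - F(24.03)
                = 1 - 0.725172
                = 0.274828

So there's approximately a 27.5% chance that X exceeds 24.03.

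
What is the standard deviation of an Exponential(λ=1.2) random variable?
0.8333

We have X ~ Exponential(λ=1.2).

For an Exponential distribution with λ=1.2:
σ = √Var(X) = 0.8333

The standard deviation is the square root of the variance.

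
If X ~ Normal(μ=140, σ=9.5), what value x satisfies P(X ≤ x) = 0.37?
136.8474

We have X ~ Normal(μ=140, σ=9.5).

We want to find x such that P(X ≤ x) = 0.37.

This is the 37th percentile, which means 37% of values fall below this point.

Using the inverse CDF (quantile function):
x = F⁻¹(0.37) = 136.8474

Verification: P(X ≤ 136.8474) = 0.37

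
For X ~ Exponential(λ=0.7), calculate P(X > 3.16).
0.109481

We have X ~ Exponential(λ=0.7).

P(X > 3.16) = 1 - P(X ≤ 3.16)
                = 1 - F(3.16)
                = 1 - 0.890519
                = 0.109481

So there's approximately a 10.9% chance that X exceeds 3.16.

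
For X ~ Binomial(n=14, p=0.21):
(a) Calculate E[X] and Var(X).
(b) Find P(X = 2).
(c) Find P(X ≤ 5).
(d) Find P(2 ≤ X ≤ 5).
(a) E[X] = 2.9400, Var(X) = 2.3226
(b) P(X = 2) = 0.237140
(c) P(X ≤ 5) = 0.945733
(d) P(2 ≤ X ≤ 5) = 0.771608

We have X ~ Binomial(n=14, p=0.21).

(a) Moments:
E[X] = 2.9400
Var(X) = 2.3226
σ = √Var(X) = 1.5240

(b) Point probability using PMF:
P(X = 2) = 0.237140

(c) Cumulative probability using CDF:
P(X ≤ 5) = F(5) = 0.945733

(d) Range probability:
P(2 ≤ X ≤ 5) = P(X ≤ 5) - P(X ≤ 1)
                   = F(5) - F(1)
                   = 0.945733 - 0.174125
                   = 0.771608

This means approximately 77.2% of outcomes fall in the interval [2, 5].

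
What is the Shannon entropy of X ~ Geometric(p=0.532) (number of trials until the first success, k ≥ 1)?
1.2991 nats

We have X ~ Geometric(p=0.532) (number of trials until the first success, k ≥ 1).

The Shannon entropy measures the uncertainty or information content of the distribution.

For a Geometric distribution with p=0.532 (number of trials until the first success, k ≥ 1):
H(X) = 1.2991 nats

(In bits, this would be 1.8741 bits.)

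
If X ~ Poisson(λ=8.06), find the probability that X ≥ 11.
0.190114

We have X ~ Poisson(λ=8.06).

For discrete distributions, P(X ≥ 11) = 1 - P(X ≤ 10).

P(X ≤ 10) = 0.809886
P(X ≥ 11) = 1 - 0.809886 = 0.190114

So there's approximately a 19.0% chance that X is at least 11.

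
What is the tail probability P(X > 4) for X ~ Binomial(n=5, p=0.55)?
0.050328

We have X ~ Binomial(n=5, p=0.55).

P(X > 4) = 1 - P(X ≤ 4)
                = 1 - F(4)
                = 1 - 0.949672
                = 0.050328

So there's approximately a 5.0% chance that X exceeds 4.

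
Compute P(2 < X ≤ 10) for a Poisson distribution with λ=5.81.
0.893735

We have X ~ Poisson(λ=5.81).

To find P(2 < X ≤ 10), we use:
P(2 < X ≤ 10) = P(X ≤ 10) - P(X ≤ 2)
                 = F(10) - F(2)
                 = 0.964738 - 0.071003
                 = 0.893735

So there's approximately a 89.4% chance that X falls in this range.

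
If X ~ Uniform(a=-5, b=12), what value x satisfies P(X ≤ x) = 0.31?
0.2700

We have X ~ Uniform(a=-5, b=12).

We want to find x such that P(X ≤ x) = 0.31.

This is the 31st percentile, which means 31% of values fall below this point.

Using the inverse CDF (quantile function):
x = F⁻¹(0.31) = 0.2700

Verification: P(X ≤ 0.2700) = 0.31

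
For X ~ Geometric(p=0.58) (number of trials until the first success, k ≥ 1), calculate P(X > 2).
0.176400

We have X ~ Geometric(p=0.58) (number of trials until the first success, k ≥ 1).

P(X > 2) = 1 - P(X ≤ 2)
                = 1 - F(2)
                = 1 - 0.823600
                = 0.176400

So there's approximately a 17.6% chance that X exceeds 2.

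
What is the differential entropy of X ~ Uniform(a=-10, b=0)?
2.3026 nats

We have X ~ Uniform(a=-10, b=0).

The differential entropy measures the uncertainty or information content of the distribution.

For a Uniform distribution with a=-10, b=0:
h(X) = 2.3026 nats

(In bits, this would be 3.3219 bits.)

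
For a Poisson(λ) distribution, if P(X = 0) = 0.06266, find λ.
λ = 2.7700

For a Poisson(λ) distribution, the PMF at 0 is:
P(X = 0) = λ^0 e^(-λ) / 0! = e^(-λ)

Given P(X = 0) = 0.06266:
e^(-λ) = 0.06266
-λ = ln(0.06266)
λ = -ln(0.06266) = 2.7700

Verification: e^(-2.7700) = 0.06266 ✓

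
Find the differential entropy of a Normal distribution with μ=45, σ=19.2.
4.3738 nats

We have X ~ Normal(μ=45, σ=19.2).

The differential entropy measures the uncertainty or information content of the distribution.

For a Normal distribution with μ=45, σ=19.2:
h(X) = 4.3738 nats

(In bits, this would be 6.3101 bits.)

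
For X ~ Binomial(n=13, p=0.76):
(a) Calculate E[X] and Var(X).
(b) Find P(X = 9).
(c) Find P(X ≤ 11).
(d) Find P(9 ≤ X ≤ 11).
(a) E[X] = 9.8800, Var(X) = 2.3712
(b) P(X = 9) = 0.200666
(c) P(X ≤ 11) = 0.855923
(d) P(9 ≤ X ≤ 11) = 0.674359

We have X ~ Binomial(n=13, p=0.76).

(a) Moments:
E[X] = 9.8800
Var(X) = 2.3712
σ = √Var(X) = 1.5399

(b) Point probability using PMF:
P(X = 9) = 0.200666

(c) Cumulative probability using CDF:
P(X ≤ 11) = F(11) = 0.855923

(d) Range probability:
P(9 ≤ X ≤ 11) = P(X ≤ 11) - P(X ≤ 8)
                   = F(11) - F(8)
                   = 0.855923 - 0.181564
                   = 0.674359

This means approximately 67.4% of outcomes fall in the interval [9, 11].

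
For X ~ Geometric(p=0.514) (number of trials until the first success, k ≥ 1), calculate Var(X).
1.8395

We have X ~ Geometric(p=0.514) (number of trials until the first success, k ≥ 1).

For a Geometric distribution with p=0.514 (number of trials until the first success, k ≥ 1):
Var(X) = 1.8395

The variance measures the spread of the distribution around the mean.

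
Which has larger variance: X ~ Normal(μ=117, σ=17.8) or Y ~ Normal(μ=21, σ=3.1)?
X has larger variance (316.8400 > 9.6100)

Compute the variance for each distribution:

X ~ Normal(μ=117, σ=17.8):
Var(X) = 316.8400

Y ~ Normal(μ=21, σ=3.1):
Var(Y) = 9.6100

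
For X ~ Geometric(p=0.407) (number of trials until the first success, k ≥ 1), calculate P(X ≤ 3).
0.791472

We have X ~ Geometric(p=0.407) (number of trials until the first success, k ≥ 1).

The CDF gives us P(X ≤ k).

Using the CDF:
P(X ≤ 3) = 0.791472

This means there's approximately a 79.1% chance that X is at most 3.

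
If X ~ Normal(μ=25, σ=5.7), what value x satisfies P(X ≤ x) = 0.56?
25.8605

We have X ~ Normal(μ=25, σ=5.7).

We want to find x such that P(X ≤ x) = 0.56.

This is the 56th percentile, which means 56% of values fall below this point.

Using the inverse CDF (quantile function):
x = F⁻¹(0.56) = 25.8605

Verification: P(X ≤ 25.8605) = 0.56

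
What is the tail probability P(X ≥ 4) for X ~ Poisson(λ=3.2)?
0.397480

We have X ~ Poisson(λ=3.2).

For discrete distributions, P(X ≥ 4) = 1 - P(X ≤ 3).

P(X ≤ 3) = 0.602520
P(X ≥ 4) = 1 - 0.602520 = 0.397480

So there's approximately a 39.7% chance that X is at least 4.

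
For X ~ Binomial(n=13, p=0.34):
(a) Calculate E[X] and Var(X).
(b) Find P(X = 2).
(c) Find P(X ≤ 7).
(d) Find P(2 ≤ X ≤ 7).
(a) E[X] = 4.4200, Var(X) = 2.9172
(b) P(X = 2) = 0.093333
(c) P(X ≤ 7) = 0.961023
(d) P(2 ≤ X ≤ 7) = 0.926318

We have X ~ Binomial(n=13, p=0.34).

(a) Moments:
E[X] = 4.4200
Var(X) = 2.9172
σ = √Var(X) = 1.7080

(b) Point probability using PMF:
P(X = 2) = 0.093333

(c) Cumulative probability using CDF:
P(X ≤ 7) = F(7) = 0.961023

(d) Range probability:
P(2 ≤ X ≤ 7) = P(X ≤ 7) - P(X ≤ 1)
                   = F(7) - F(1)
                   = 0.961023 - 0.034705
                   = 0.926318

This means approximately 92.6% of outcomes fall in the interval [2, 7].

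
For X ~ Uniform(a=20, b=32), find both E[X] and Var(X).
E[X] = 26.0000, Var(X) = 12.0000

We have X ~ Uniform(a=20, b=32).

For a Uniform distribution with a=20, b=32:

Expected value:
E[X] = 26.0000

Variance:
Var(X) = 12.0000

Standard deviation:
σ = √Var(X) = 3.4641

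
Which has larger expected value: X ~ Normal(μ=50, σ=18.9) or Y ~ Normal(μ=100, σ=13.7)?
Y has larger mean (100.0000 > 50.0000)

Compute the expected value for each distribution:

X ~ Normal(μ=50, σ=18.9):
E[X] = 50.0000

Y ~ Normal(μ=100, σ=13.7):
E[Y] = 100.0000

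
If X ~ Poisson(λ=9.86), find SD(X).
3.1401

We have X ~ Poisson(λ=9.86).

For a Poisson distribution with λ=9.86:
σ = √Var(X) = 3.1401

The standard deviation is the square root of the variance.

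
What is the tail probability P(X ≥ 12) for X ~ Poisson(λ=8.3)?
0.134787

We have X ~ Poisson(λ=8.3).

For discrete distributions, P(X ≥ 12) = 1 - P(X ≤ 11).

P(X ≤ 11) = 0.865213
P(X ≥ 12) = 1 - 0.865213 = 0.134787

So there's approximately a 13.5% chance that X is at least 12.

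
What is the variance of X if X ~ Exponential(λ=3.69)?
0.0734

We have X ~ Exponential(λ=3.69).

For an Exponential distribution with λ=3.69:
Var(X) = 0.0734

The variance measures the spread of the distribution around the mean.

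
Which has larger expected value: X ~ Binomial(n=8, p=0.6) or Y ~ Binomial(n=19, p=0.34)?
Y has larger mean (6.4600 > 4.8000)

Compute the expected value for each distribution:

X ~ Binomial(n=8, p=0.6):
E[X] = 4.8000

Y ~ Binomial(n=19, p=0.34):
E[Y] = 6.4600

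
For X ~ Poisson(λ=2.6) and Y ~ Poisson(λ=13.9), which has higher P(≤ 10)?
X has higher probability (P(X ≤ 10) = 0.9999 > P(Y ≤ 10) = 0.1824)

Compute P(≤ 10) for each distribution:

X ~ Poisson(λ=2.6):
P(X ≤ 10) = 0.9999

Y ~ Poisson(λ=13.9):
P(Y ≤ 10) = 0.1824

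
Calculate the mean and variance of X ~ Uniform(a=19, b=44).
E[X] = 31.5000, Var(X) = 52.0833

We have X ~ Uniform(a=19, b=44).

For a Uniform distribution with a=19, b=44:

Expected value:
E[X] = 31.5000

Variance:
Var(X) = 52.0833

Standard deviation:
σ = √Var(X) = 7.2169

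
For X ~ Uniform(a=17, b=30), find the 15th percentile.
18.9500

We have X ~ Uniform(a=17, b=30).

We want to find x such that P(X ≤ x) = 0.15.

This is the 15th percentile, which means 15% of values fall below this point.

Using the inverse CDF (quantile function):
x = F⁻¹(0.15) = 18.9500

Verification: P(X ≤ 18.9500) = 0.15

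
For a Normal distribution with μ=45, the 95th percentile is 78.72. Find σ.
σ = 20.5003

For X ~ Normal(μ, σ), the p-th percentile satisfies x = μ + z_p × σ,
where z_p = Φ⁻¹(p) is the standard normal quantile.

Step 1: z_{0.95} = Φ⁻¹(0.95) = 1.6449

Step 2: Solve for σ:
78.72 = 45 + 1.6449 × σ
σ = (78.72 - 45) / 1.6449
σ = 33.72 / 1.6449
σ = 20.5003

Verification: μ + z × σ = 45 + 1.6449 × 20.5003 = 78.72 ✓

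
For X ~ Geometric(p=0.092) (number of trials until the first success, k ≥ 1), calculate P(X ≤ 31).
0.949805

We have X ~ Geometric(p=0.092) (number of trials until the first success, k ≥ 1).

The CDF gives us P(X ≤ k).

Using the CDF:
P(X ≤ 31) = 0.949805

This means there's approximately a 95.0% chance that X is at most 31.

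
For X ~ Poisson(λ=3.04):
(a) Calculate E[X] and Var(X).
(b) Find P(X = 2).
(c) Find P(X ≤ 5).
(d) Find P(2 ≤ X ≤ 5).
(a) E[X] = 3.0400, Var(X) = 3.0400
(b) P(X = 2) = 0.221035
(c) P(X ≤ 5) = 0.911996
(d) P(2 ≤ X ≤ 5) = 0.718743

We have X ~ Poisson(λ=3.04).

(a) Moments:
E[X] = 3.0400
Var(X) = 3.0400
σ = √Var(X) = 1.7436

(b) Point probability using PMF:
P(X = 2) = 0.221035

(c) Cumulative probability using CDF:
P(X ≤ 5) = F(5) = 0.911996

(d) Range probability:
P(2 ≤ X ≤ 5) = P(X ≤ 5) - P(X ≤ 1)
                   = F(5) - F(1)
                   = 0.911996 - 0.193253
                   = 0.718743

This means approximately 71.9% of outcomes fall in the interval [2, 5].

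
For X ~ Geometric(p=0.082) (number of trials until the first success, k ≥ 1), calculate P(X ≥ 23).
0.152244

We have X ~ Geometric(p=0.082) (number of trials until the first success, k ≥ 1).

For discrete distributions, P(X ≥ 23) = 1 - P(X ≤ 22).

P(X ≤ 22) = 0.847756
P(X ≥ 23) = 1 - 0.847756 = 0.152244

So there's approximately a 15.2% chance that X is at least 23.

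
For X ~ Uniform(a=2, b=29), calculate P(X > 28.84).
0.005926

We have X ~ Uniform(a=2, b=29).

P(X > 28.84) = 1 - P(X ≤ 28.84)
                = 1 - F(28.84)
                = 1 - 0.994074
                = 0.005926

So there's approximately a 0.6% chance that X exceeds 28.84.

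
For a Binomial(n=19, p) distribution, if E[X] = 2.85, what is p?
p = 0.15

For a Binomial(n, p) distribution:
E[X] = n × p

Given n = 19 and E[X] = 2.85:
2.85 = 19 × p
p = 2.85 / 19 = 0.15

Verification: Binomial(19, 0.15) has E[X] = 2.85 ✓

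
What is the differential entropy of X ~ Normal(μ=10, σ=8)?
3.4984 nats

We have X ~ Normal(μ=10, σ=8).

The differential entropy measures the uncertainty or information content of the distribution.

For a Normal distribution with μ=10, σ=8:
h(X) = 3.4984 nats

(In bits, this would be 5.0471 bits.)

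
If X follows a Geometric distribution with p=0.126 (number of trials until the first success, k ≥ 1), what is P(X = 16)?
0.016713

We have X ~ Geometric(p=0.126) (number of trials until the first success, k ≥ 1).

For a Geometric distribution, the PMF gives us the probability of each outcome.

Using the PMF formula:
P(X = 16) = 0.016713

Rounded to 4 decimal places: 0.0167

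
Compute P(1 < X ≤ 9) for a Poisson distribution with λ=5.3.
0.924497

We have X ~ Poisson(λ=5.3).

To find P(1 < X ≤ 9), we use:
P(1 < X ≤ 9) = P(X ≤ 9) - P(X ≤ 1)
                 = F(9) - F(1)
                 = 0.955944 - 0.031447
                 = 0.924497

So there's approximately a 92.4% chance that X falls in this range.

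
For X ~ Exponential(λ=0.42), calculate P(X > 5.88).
0.084619

We have X ~ Exponential(λ=0.42).

P(X > 5.88) = 1 - P(X ≤ 5.88)
                = 1 - F(5.88)
                = 1 - 0.915381
                = 0.084619

So there's approximately a 8.5% chance that X exceeds 5.88.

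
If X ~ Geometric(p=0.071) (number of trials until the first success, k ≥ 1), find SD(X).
13.5753

We have X ~ Geometric(p=0.071) (number of trials until the first success, k ≥ 1).

For a Geometric distribution with p=0.071 (number of trials until the first success, k ≥ 1):
σ = √Var(X) = 13.5753

The standard deviation is the square root of the variance.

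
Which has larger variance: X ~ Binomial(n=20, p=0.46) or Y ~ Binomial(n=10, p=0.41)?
X has larger variance (4.9680 > 2.4190)

Compute the variance for each distribution:

X ~ Binomial(n=20, p=0.46):
Var(X) = 4.9680

Y ~ Binomial(n=10, p=0.41):
Var(Y) = 2.4190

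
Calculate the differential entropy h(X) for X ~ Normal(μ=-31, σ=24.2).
4.6053 nats

We have X ~ Normal(μ=-31, σ=24.2).

The differential entropy measures the uncertainty or information content of the distribution.

For a Normal distribution with μ=-31, σ=24.2:
h(X) = 4.6053 nats

(In bits, this would be 6.6440 bits.)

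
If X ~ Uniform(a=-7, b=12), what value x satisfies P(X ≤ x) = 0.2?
-3.2000

We have X ~ Uniform(a=-7, b=12).

We want to find x such that P(X ≤ x) = 0.2.

This is the 20th percentile, which means 20% of values fall below this point.

Using the inverse CDF (quantile function):
x = F⁻¹(0.2) = -3.2000

Verification: P(X ≤ -3.2000) = 0.2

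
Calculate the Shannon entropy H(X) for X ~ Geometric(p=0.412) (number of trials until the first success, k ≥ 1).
1.6446 nats

We have X ~ Geometric(p=0.412) (number of trials until the first success, k ≥ 1).

The Shannon entropy measures the uncertainty or information content of the distribution.

For a Geometric distribution with p=0.412 (number of trials until the first success, k ≥ 1):
H(X) = 1.6446 nats

(In bits, this would be 2.3727 bits.)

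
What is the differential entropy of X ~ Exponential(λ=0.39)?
1.9416 nats

We have X ~ Exponential(λ=0.39).

The differential entropy measures the uncertainty or information content of the distribution.

For an Exponential distribution with λ=0.39:
h(X) = 1.9416 nats

(In bits, this would be 2.8011 bits.)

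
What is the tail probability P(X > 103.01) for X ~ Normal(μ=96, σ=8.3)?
0.199173

We have X ~ Normal(μ=96, σ=8.3).

P(X > 103.01) = 1 - P(X ≤ 103.01)
                = 1 - F(103.01)
                = 1 - 0.800827
                = 0.199173

So there's approximately a 19.9% chance that X exceeds 103.01.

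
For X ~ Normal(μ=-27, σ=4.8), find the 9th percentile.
-33.4356

We have X ~ Normal(μ=-27, σ=4.8).

We want to find x such that P(X ≤ x) = 0.09.

This is the 9th percentile, which means 9% of values fall below this point.

Using the inverse CDF (quantile function):
x = F⁻¹(0.09) = -33.4356

Verification: P(X ≤ -33.4356) = 0.09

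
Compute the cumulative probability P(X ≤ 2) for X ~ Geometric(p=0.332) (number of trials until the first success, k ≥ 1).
0.553776

We have X ~ Geometric(p=0.332) (number of trials until the first success, k ≥ 1).

The CDF gives us P(X ≤ k).

Using the CDF:
P(X ≤ 2) = 0.553776

This means there's approximately a 55.4% chance that X is at most 2.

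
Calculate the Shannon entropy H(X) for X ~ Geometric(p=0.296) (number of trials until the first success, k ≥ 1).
2.0522 nats

We have X ~ Geometric(p=0.296) (number of trials until the first success, k ≥ 1).

The Shannon entropy measures the uncertainty or information content of the distribution.

For a Geometric distribution with p=0.296 (number of trials until the first success, k ≥ 1):
H(X) = 2.0522 nats

(In bits, this would be 2.9606 bits.)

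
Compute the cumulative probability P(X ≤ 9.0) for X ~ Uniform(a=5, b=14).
0.444444

We have X ~ Uniform(a=5, b=14).

The CDF gives us P(X ≤ k).

Using the CDF:
P(X ≤ 9.0) = 0.444444

This means there's approximately a 44.4% chance that X is at most 9.0.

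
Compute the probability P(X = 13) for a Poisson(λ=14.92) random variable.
0.096614

We have X ~ Poisson(λ=14.92).

For a Poisson distribution, the PMF gives us the probability of each outcome.

Using the PMF formula:
P(X = 13) = 0.096614

Rounded to 4 decimal places: 0.0966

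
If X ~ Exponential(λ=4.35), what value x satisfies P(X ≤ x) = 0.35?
0.0990

We have X ~ Exponential(λ=4.35).

We want to find x such that P(X ≤ x) = 0.35.

This is the 35th percentile, which means 35% of values fall below this point.

Using the inverse CDF (quantile function):
x = F⁻¹(0.35) = 0.0990

Verification: P(X ≤ 0.0990) = 0.35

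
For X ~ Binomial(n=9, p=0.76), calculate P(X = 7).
0.303683

We have X ~ Binomial(n=9, p=0.76).

For a Binomial distribution, the PMF gives us the probability of each outcome.

Using the PMF formula:
P(X = 7) = 0.303683

Rounded to 4 decimal places: 0.3037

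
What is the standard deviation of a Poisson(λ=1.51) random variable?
1.2288

We have X ~ Poisson(λ=1.51).

For a Poisson distribution with λ=1.51:
σ = √Var(X) = 1.2288

The standard deviation is the square root of the variance.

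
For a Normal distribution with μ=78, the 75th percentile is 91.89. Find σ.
σ = 20.5933

For X ~ Normal(μ, σ), the p-th percentile satisfies x = μ + z_p × σ,
where z_p = Φ⁻¹(p) is the standard normal quantile.

Step 1: z_{0.75} = Φ⁻¹(0.75) = 0.6745

Step 2: Solve for σ:
91.89 = 78 + 0.6745 × σ
σ = (91.89 - 78) / 0.6745
σ = 13.89 / 0.6745
σ = 20.5933

Verification: μ + z × σ = 78 + 0.6745 × 20.5933 = 91.89 ✓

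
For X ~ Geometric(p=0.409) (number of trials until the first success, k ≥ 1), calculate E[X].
2.4450

We have X ~ Geometric(p=0.409) (number of trials until the first success, k ≥ 1).

For a Geometric distribution with p=0.409 (number of trials until the first success, k ≥ 1):
E[X] = 2.4450

This is the expected (average) value of X.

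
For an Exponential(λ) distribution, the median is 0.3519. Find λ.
λ = 1.9697

For X ~ Exponential(λ), the CDF is F(x) = 1 - e^(-λx).
The median m satisfies F(m) = 0.5:
1 - e^(-λm) = 0.5
e^(-λm) = 0.5
λm = ln(2)
m = ln(2) / λ

Given m = 0.3519:
λ = ln(2) / 0.3519 = 0.693147 / 0.3519 = 1.9697

Verification: ln(2) / 1.9697 = 0.3519 ✓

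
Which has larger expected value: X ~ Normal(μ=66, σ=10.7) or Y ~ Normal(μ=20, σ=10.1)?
X has larger mean (66.0000 > 20.0000)

Compute the expected value for each distribution:

X ~ Normal(μ=66, σ=10.7):
E[X] = 66.0000

Y ~ Normal(μ=20, σ=10.1):
E[Y] = 20.0000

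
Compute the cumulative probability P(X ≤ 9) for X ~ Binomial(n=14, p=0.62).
0.666609

We have X ~ Binomial(n=14, p=0.62).

The CDF gives us P(X ≤ k).

Using the CDF:
P(X ≤ 9) = 0.666609

This means there's approximately a 66.7% chance that X is at most 9.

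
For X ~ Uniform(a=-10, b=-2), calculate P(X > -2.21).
0.026250

We have X ~ Uniform(a=-10, b=-2).

P(X > -2.21) = 1 - P(X ≤ -2.21)
                = 1 - F(-2.21)
                = 1 - 0.973750
                = 0.026250

So there's approximately a 2.6% chance that X exceeds -2.21.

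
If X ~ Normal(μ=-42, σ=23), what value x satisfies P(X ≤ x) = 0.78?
-24.2396

We have X ~ Normal(μ=-42, σ=23).

We want to find x such that P(X ≤ x) = 0.78.

This is the 78th percentile, which means 78% of values fall below this point.

Using the inverse CDF (quantile function):
x = F⁻¹(0.78) = -24.2396

Verification: P(X ≤ -24.2396) = 0.78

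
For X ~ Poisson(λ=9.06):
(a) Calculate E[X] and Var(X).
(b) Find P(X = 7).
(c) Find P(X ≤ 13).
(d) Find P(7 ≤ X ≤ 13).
(a) E[X] = 9.0600, Var(X) = 9.0600
(b) P(X = 7) = 0.115547
(c) P(X ≤ 13) = 0.923086
(d) P(7 ≤ X ≤ 13) = 0.721716

We have X ~ Poisson(λ=9.06).

(a) Moments:
E[X] = 9.0600
Var(X) = 9.0600
σ = √Var(X) = 3.0100

(b) Point probability using PMF:
P(X = 7) = 0.115547

(c) Cumulative probability using CDF:
P(X ≤ 13) = F(13) = 0.923086

(d) Range probability:
P(7 ≤ X ≤ 13) = P(X ≤ 13) - P(X ≤ 6)
                   = F(13) - F(6)
                   = 0.923086 - 0.201370
                   = 0.721716

This means approximately 72.2% of outcomes fall in the interval [7, 13].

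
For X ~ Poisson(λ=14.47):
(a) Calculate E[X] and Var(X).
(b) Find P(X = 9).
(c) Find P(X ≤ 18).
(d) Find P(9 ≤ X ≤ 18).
(a) E[X] = 14.4700, Var(X) = 14.4700
(b) P(X = 9) = 0.039830
(c) P(X ≤ 18) = 0.854850
(d) P(9 ≤ X ≤ 18) = 0.805733

We have X ~ Poisson(λ=14.47).

(a) Moments:
E[X] = 14.4700
Var(X) = 14.4700
σ = √Var(X) = 3.8039

(b) Point probability using PMF:
P(X = 9) = 0.039830

(c) Cumulative probability using CDF:
P(X ≤ 18) = F(18) = 0.854850

(d) Range probability:
P(9 ≤ X ≤ 18) = P(X ≤ 18) - P(X ≤ 8)
                   = F(18) - F(8)
                   = 0.854850 - 0.049117
                   = 0.805733

This means approximately 80.6% of outcomes fall in the interval [9, 18].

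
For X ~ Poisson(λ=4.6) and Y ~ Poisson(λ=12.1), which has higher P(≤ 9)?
X has higher probability (P(X ≤ 9) = 0.9805 > P(Y ≤ 9) = 0.2338)

Compute P(≤ 9) for each distribution:

X ~ Poisson(λ=4.6):
P(X ≤ 9) = 0.9805

Y ~ Poisson(λ=12.1):
P(Y ≤ 9) = 0.2338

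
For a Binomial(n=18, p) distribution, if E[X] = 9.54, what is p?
p = 0.53

For a Binomial(n, p) distribution:
E[X] = n × p

Given n = 18 and E[X] = 9.54:
9.54 = 18 × p
p = 9.54 / 18 = 0.53

Verification: Binomial(18, 0.53) has E[X] = 9.54 ✓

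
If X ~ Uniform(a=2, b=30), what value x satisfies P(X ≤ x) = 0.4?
13.2000

We have X ~ Uniform(a=2, b=30).

We want to find x such that P(X ≤ x) = 0.4.

This is the 40th percentile, which means 40% of values fall below this point.

Using the inverse CDF (quantile function):
x = F⁻¹(0.4) = 13.2000

Verification: P(X ≤ 13.2000) = 0.4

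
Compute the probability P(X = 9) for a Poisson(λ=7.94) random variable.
0.123118

We have X ~ Poisson(λ=7.94).

For a Poisson distribution, the PMF gives us the probability of each outcome.

Using the PMF formula:
P(X = 9) = 0.123118

Rounded to 4 decimal places: 0.1231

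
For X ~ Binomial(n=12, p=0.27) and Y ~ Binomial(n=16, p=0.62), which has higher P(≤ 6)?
X has higher probability (P(X ≤ 6) = 0.9781 > P(Y ≤ 6) = 0.0411)

Compute P(≤ 6) for each distribution:

X ~ Binomial(n=12, p=0.27):
P(X ≤ 6) = 0.9781

Y ~ Binomial(n=16, p=0.62):
P(Y ≤ 6) = 0.0411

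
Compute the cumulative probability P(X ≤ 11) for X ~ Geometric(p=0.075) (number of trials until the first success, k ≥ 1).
0.575811

We have X ~ Geometric(p=0.075) (number of trials until the first success, k ≥ 1).

The CDF gives us P(X ≤ k).

Using the CDF:
P(X ≤ 11) = 0.575811

This means there's approximately a 57.6% chance that X is at most 11.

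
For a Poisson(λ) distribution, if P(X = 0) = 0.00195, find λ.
λ = 6.2399

For a Poisson(λ) distribution, the PMF at 0 is:
P(X = 0) = λ^0 e^(-λ) / 0! = e^(-λ)

Given P(X = 0) = 0.00195:
e^(-λ) = 0.00195
-λ = ln(0.00195)
λ = -ln(0.00195) = 6.2399

Verification: e^(-6.2399) = 0.00195 ✓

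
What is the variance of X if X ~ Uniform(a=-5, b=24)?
70.0833

We have X ~ Uniform(a=-5, b=24).

For a Uniform distribution with a=-5, b=24:
Var(X) = 70.0833

The variance measures the spread of the distribution around the mean.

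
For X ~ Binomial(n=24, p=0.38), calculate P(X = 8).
0.152441

We have X ~ Binomial(n=24, p=0.38).

For a Binomial distribution, the PMF gives us the probability of each outcome.

Using the PMF formula:
P(X = 8) = 0.152441

Rounded to 4 decimal places: 0.1524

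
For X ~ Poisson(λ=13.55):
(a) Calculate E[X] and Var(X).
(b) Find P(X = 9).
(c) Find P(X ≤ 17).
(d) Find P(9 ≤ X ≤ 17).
(a) E[X] = 13.5500, Var(X) = 13.5500
(b) P(X = 9) = 0.055335
(c) P(X ≤ 17) = 0.857691
(d) P(9 ≤ X ≤ 17) = 0.780552

We have X ~ Poisson(λ=13.55).

(a) Moments:
E[X] = 13.5500
Var(X) = 13.5500
σ = √Var(X) = 3.6810

(b) Point probability using PMF:
P(X = 9) = 0.055335

(c) Cumulative probability using CDF:
P(X ≤ 17) = F(17) = 0.857691

(d) Range probability:
P(9 ≤ X ≤ 17) = P(X ≤ 17) - P(X ≤ 8)
                   = F(17) - F(8)
                   = 0.857691 - 0.077139
                   = 0.780552

This means approximately 78.1% of outcomes fall in the interval [9, 17].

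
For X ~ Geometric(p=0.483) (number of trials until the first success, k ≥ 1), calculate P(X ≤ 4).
0.928557

We have X ~ Geometric(p=0.483) (number of trials until the first success, k ≥ 1).

The CDF gives us P(X ≤ k).

Using the CDF:
P(X ≤ 4) = 0.928557

This means there's approximately a 92.9% chance that X is at most 4.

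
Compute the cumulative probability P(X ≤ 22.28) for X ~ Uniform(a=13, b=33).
0.464000

We have X ~ Uniform(a=13, b=33).

The CDF gives us P(X ≤ k).

Using the CDF:
P(X ≤ 22.28) = 0.464000

This means there's approximately a 46.4% chance that X is at most 22.28.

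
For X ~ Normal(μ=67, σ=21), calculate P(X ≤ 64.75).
0.457338

We have X ~ Normal(μ=67, σ=21).

The CDF gives us P(X ≤ k).

Using the CDF:
P(X ≤ 64.75) = 0.457338

This means there's approximately a 45.7% chance that X is at most 64.75.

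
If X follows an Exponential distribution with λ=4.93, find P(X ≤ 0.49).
0.910695

We have X ~ Exponential(λ=4.93).

The CDF gives us P(X ≤ k).

Using the CDF:
P(X ≤ 0.49) = 0.910695

This means there's approximately a 91.1% chance that X is at most 0.49.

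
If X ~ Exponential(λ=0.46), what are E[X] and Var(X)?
E[X] = 2.1739, Var(X) = 4.7259

We have X ~ Exponential(λ=0.46).

For an Exponential distribution with λ=0.46:

Expected value:
E[X] = 2.1739

Variance:
Var(X) = 4.7259

Standard deviation:
σ = √Var(X) = 2.1739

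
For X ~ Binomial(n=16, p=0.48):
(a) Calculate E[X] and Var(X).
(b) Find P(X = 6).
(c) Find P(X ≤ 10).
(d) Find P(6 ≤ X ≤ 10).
(a) E[X] = 7.6800, Var(X) = 3.9936
(b) P(X = 6) = 0.141581
(c) P(X ≤ 10) = 0.921422
(d) P(6 ≤ X ≤ 10) = 0.784035

We have X ~ Binomial(n=16, p=0.48).

(a) Moments:
E[X] = 7.6800
Var(X) = 3.9936
σ = √Var(X) = 1.9984

(b) Point probability using PMF:
P(X = 6) = 0.141581

(c) Cumulative probability using CDF:
P(X ≤ 10) = F(10) = 0.921422

(d) Range probability:
P(6 ≤ X ≤ 10) = P(X ≤ 10) - P(X ≤ 5)
                   = F(10) - F(5)
                   = 0.921422 - 0.137386
                   = 0.784035

This means approximately 78.4% of outcomes fall in the interval [6, 10].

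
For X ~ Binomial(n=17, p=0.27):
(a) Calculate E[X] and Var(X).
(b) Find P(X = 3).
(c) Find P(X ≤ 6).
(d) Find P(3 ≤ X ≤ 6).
(a) E[X] = 4.5900, Var(X) = 3.3507
(b) P(X = 3) = 0.163350
(c) P(X ≤ 6) = 0.851514
(d) P(3 ≤ X ≤ 6) = 0.728584

We have X ~ Binomial(n=17, p=0.27).

(a) Moments:
E[X] = 4.5900
Var(X) = 3.3507
σ = √Var(X) = 1.8305

(b) Point probability using PMF:
P(X = 3) = 0.163350

(c) Cumulative probability using CDF:
P(X ≤ 6) = F(6) = 0.851514

(d) Range probability:
P(3 ≤ X ≤ 6) = P(X ≤ 6) - P(X ≤ 2)
                   = F(6) - F(2)
                   = 0.851514 - 0.122930
                   = 0.728584

This means approximately 72.9% of outcomes fall in the interval [3, 6].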